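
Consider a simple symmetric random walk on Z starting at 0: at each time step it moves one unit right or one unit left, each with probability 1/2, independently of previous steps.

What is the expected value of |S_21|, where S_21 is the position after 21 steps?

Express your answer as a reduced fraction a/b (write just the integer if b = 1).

S_21 takes values m ≡ 1 (mod 2) with |m| ≤ 21; P(S_21=m) = C(21,(21+m)/2)/2^21.
Total paths: 2^21 = 2097152
Distribution: P(S=-21)=1/2097152, P(S=-19)=21/2097152, P(S=-17)=210/2097152, P(S=-15)=1330/2097152, P(S=-13)=5985/2097152, P(S=-11)=20349/2097152, P(S=-9)=54264/2097152, P(S=-7)=116280/2097152, P(S=-5)=203490/2097152, P(S=-3)=293930/2097152, P(S=-1)=352716/2097152, P(S=1)=352716/2097152, P(S=3)=293930/2097152, P(S=5)=203490/2097152, P(S=7)=116280/2097152, P(S=9)=54264/2097152, P(S=11)=20349/2097152, P(S=13)=5985/2097152, P(S=15)=1330/2097152, P(S=17)=210/2097152, P(S=19)=21/2097152, P(S=21)=1/2097152
E[|S_21|] = Σ_m |m|·P(S_21=m) = 7759752/2097152 = 969969/262144

Answer: 969969/262144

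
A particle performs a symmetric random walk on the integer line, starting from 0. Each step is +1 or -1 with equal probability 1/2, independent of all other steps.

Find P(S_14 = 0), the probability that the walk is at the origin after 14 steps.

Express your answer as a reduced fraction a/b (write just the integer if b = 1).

To return to 0 after 14 steps: need exactly 7 steps of +1 and 7 of -1.
Favorable paths: C(14,7) = 3432
Total paths: 2^14 = 16384
P = 3432/16384 = 429/2048

Answer: 429/2048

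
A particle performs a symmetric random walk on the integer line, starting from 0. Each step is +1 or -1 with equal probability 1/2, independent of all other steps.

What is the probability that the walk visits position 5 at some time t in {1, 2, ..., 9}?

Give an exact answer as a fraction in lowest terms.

Answer: 7/64

Derivation:
Count via complement. Let g(t,s) = #length-t paths at position s with S_1..S_t all ≠ 5.
g(t,s) = g(t-1,s-1) + g(t-1,s+1) for s ≠ 5; g(t,5) = 0.
t=0: g(0,0)=1
t=1: g(1,-1)=1 g(1,1)=1
t=2: g(2,-2)=1 g(2,0)=2 g(2,2)=1
t=3: g(3,-3)=1 g(3,-1)=3 g(3,1)=3 g(3,3)=1
t=4: g(4,-4)=1 g(4,-2)=4 g(4,0)=6 g(4,2)=4 g(4,4)=1
t=5: g(5,-5)=1 g(5,-3)=5 g(5,-1)=10 g(5,1)=10 g(5,3)=5
t=6: g(6,-6)=1 g(6,-4)=6 g(6,-2)=15 g(6,0)=20 g(6,2)=15 g(6,4)=5
t=7: g(7,-7)=1 g(7,-5)=7 g(7,-3)=21 g(7,-1)=35 g(7,1)=35 g(7,3)=20
t=8: g(8,-8)=1 g(8,-6)=8 g(8,-4)=28 g(8,-2)=56 g(8,0)=70 g(8,2)=55 g(8,4)=20
t=9: g(9,-9)=1 g(9,-7)=9 g(9,-5)=36 g(9,-3)=84 g(9,-1)=126 g(9,1)=125 g(9,3)=75
Paths never hitting 5: Σ_s g(9,s) = 456
Paths hitting 5: 2^9 - 456 = 56
P = 56/512 = 7/64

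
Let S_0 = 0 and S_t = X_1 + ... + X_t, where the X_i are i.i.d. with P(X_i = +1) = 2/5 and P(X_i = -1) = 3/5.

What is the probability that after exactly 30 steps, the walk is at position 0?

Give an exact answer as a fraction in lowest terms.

To be at 0 after 30 steps: need exactly 15 steps of +1 and 15 of -1.
Number of such sequences: C(30,15) = 155117520
Each has probability (2/5)^15 · (3/5)^15 = 470184984576/931322574615478515625
P = 155117520 · 470184984576/931322574615478515625 = 14586785749733474304/186264514923095703125

Answer: 14586785749733474304/186264514923095703125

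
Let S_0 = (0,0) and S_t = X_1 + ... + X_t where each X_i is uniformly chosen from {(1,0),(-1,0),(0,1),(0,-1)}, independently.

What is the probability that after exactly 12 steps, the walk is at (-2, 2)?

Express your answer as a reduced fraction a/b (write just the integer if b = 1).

Answer: 114345/4194304

Derivation:
Let h be the number of horizontal steps (so 12-h are vertical). To end at (-2,2) need (h-2)/2 right-steps and ((12-h)+2)/2 up-steps.
Sum over h with 2 ≤ h ≤ 10, h ≡ 0 (mod 2), 12-h ≡ 0 (mod 2):
h=2: C(12,2)·C(2,0)·C(10,6) = 66·1·210 = 13860
h=4: C(12,4)·C(4,1)·C(8,5) = 495·4·56 = 110880
h=6: C(12,6)·C(6,2)·C(6,4) = 924·15·15 = 207900
h=8: C(12,8)·C(8,3)·C(4,3) = 495·56·4 = 110880
h=10: C(12,10)·C(10,4)·C(2,2) = 66·210·1 = 13860
Total favorable: 457380
Total paths: 4^12 = 16777216
P = 457380/16777216 = 114345/4194304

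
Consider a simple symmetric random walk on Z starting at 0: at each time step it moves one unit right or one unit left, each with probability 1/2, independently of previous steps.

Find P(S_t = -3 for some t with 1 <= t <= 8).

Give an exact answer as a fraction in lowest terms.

Answer: 37/128

Derivation:
Count via complement. Let g(t,s) = #length-t paths at position s with S_1..S_t all ≠ -3.
g(t,s) = g(t-1,s-1) + g(t-1,s+1) for s ≠ -3; g(t,-3) = 0.
t=0: g(0,0)=1
t=1: g(1,-1)=1 g(1,1)=1
t=2: g(2,-2)=1 g(2,0)=2 g(2,2)=1
t=3: g(3,-1)=3 g(3,1)=3 g(3,3)=1
t=4: g(4,-2)=3 g(4,0)=6 g(4,2)=4 g(4,4)=1
t=5: g(5,-1)=9 g(5,1)=10 g(5,3)=5 g(5,5)=1
t=6: g(6,-2)=9 g(6,0)=19 g(6,2)=15 g(6,4)=6 g(6,6)=1
t=7: g(7,-1)=28 g(7,1)=34 g(7,3)=21 g(7,5)=7 g(7,7)=1
t=8: g(8,-2)=28 g(8,0)=62 g(8,2)=55 g(8,4)=28 g(8,6)=8 g(8,8)=1
Paths never hitting -3: Σ_s g(8,s) = 182
Paths hitting -3: 2^8 - 182 = 74
P = 74/256 = 37/128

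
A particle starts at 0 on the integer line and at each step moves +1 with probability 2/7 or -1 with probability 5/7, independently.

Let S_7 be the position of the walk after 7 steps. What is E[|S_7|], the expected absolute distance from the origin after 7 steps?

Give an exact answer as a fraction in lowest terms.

Answer: 55829/16807

Derivation:
S_7 takes values m ≡ 1 (mod 2) with |m| ≤ 7; P(S_7=m) = C(7,(7+m)/2) · (2/7)^((7+m)/2) · (5/7)^((7-m)/2).
Distribution: P(S=-7)=78125/823543, P(S=-5)=31250/117649, P(S=-3)=37500/117649, P(S=-1)=25000/117649, P(S=1)=10000/117649, P(S=3)=2400/117649, P(S=5)=320/117649, P(S=7)=128/823543
E[|S_7|] = Σ_m |m|·P(S_7=m) = 55829/16807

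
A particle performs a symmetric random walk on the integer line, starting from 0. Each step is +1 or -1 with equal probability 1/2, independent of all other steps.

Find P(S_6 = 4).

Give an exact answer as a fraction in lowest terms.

Answer: 3/32

Derivation:
To reach position 4 after 6 steps: need 5 steps of +1 and 1 of -1.
Favorable paths: C(6,5) = 6
Total paths: 2^6 = 64
P = 6/64 = 3/32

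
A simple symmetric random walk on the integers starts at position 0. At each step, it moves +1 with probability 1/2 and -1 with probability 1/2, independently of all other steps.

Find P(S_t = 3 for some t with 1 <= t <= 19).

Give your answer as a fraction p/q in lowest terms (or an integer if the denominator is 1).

Answer: 131975/262144

Derivation:
Count via complement. Let g(t,s) = #length-t paths at position s with S_1..S_t all ≠ 3.
g(t,s) = g(t-1,s-1) + g(t-1,s+1) for s ≠ 3; g(t,3) = 0.
t=0: g(0,0)=1
t=1: g(1,-1)=1 g(1,1)=1
t=2: g(2,-2)=1 g(2,0)=2 g(2,2)=1
t=3: g(3,-3)=1 g(3,-1)=3 g(3,1)=3
t=4: g(4,-4)=1 g(4,-2)=4 g(4,0)=6 g(4,2)=3
t=5: g(5,-5)=1 g(5,-3)=5 g(5,-1)=10 g(5,1)=9
t=6: g(6,-6)=1 g(6,-4)=6 g(6,-2)=15 g(6,0)=19 g(6,2)=9
t=7: g(7,-7)=1 g(7,-5)=7 g(7,-3)=21 g(7,-1)=34 g(7,1)=28
t=8: g(8,-8)=1 g(8,-6)=8 g(8,-4)=28 g(8,-2)=55 g(8,0)=62 g(8,2)=28
t=9: g(9,-9)=1 g(9,-7)=9 g(9,-5)=36 g(9,-3)=83 g(9,-1)=117 g(9,1)=90
t=10: g(10,-10)=1 g(10,-8)=10 g(10,-6)=45 g(10,-4)=119 g(10,-2)=200 g(10,0)=207 g(10,2)=90
t=11: g(11,-11)=1 g(11,-9)=11 g(11,-7)=55 g(11,-5)=164 g(11,-3)=319 g(11,-1)=407 g(11,1)=297
t=12: g(12,-12)=1 g(12,-10)=12 g(12,-8)=66 g(12,-6)=219 g(12,-4)=483 g(12,-2)=726 g(12,0)=704 g(12,2)=297
t=13: g(13,-13)=1 g(13,-11)=13 g(13,-9)=78 g(13,-7)=285 g(13,-5)=702 g(13,-3)=1209 g(13,-1)=1430 g(13,1)=1001
t=14: g(14,-14)=1 g(14,-12)=14 g(14,-10)=91 g(14,-8)=363 g(14,-6)=987 g(14,-4)=1911 g(14,-2)=2639 g(14,0)=2431 g(14,2)=1001
t=15: g(15,-15)=1 g(15,-13)=15 g(15,-11)=105 g(15,-9)=454 g(15,-7)=1350 g(15,-5)=2898 g(15,-3)=4550 g(15,-1)=5070 g(15,1)=3432
t=16: g(16,-16)=1 g(16,-14)=16 g(16,-12)=120 g(16,-10)=559 g(16,-8)=1804 g(16,-6)=4248 g(16,-4)=7448 g(16,-2)=9620 g(16,0)=8502 g(16,2)=3432
t=17: g(17,-17)=1 g(17,-15)=17 g(17,-13)=136 g(17,-11)=679 g(17,-9)=2363 g(17,-7)=6052 g(17,-5)=11696 g(17,-3)=17068 g(17,-1)=18122 g(17,1)=11934
t=18: g(18,-18)=1 g(18,-16)=18 g(18,-14)=153 g(18,-12)=815 g(18,-10)=3042 g(18,-8)=8415 g(18,-6)=17748 g(18,-4)=28764 g(18,-2)=35190 g(18,0)=30056 g(18,2)=11934
t=19: g(19,-19)=1 g(19,-17)=19 g(19,-15)=171 g(19,-13)=968 g(19,-11)=3857 g(19,-9)=11457 g(19,-7)=26163 g(19,-5)=46512 g(19,-3)=63954 g(19,-1)=65246 g(19,1)=41990
Paths never hitting 3: Σ_s g(19,s) = 260338
Paths hitting 3: 2^19 - 260338 = 263950
P = 263950/524288 = 131975/262144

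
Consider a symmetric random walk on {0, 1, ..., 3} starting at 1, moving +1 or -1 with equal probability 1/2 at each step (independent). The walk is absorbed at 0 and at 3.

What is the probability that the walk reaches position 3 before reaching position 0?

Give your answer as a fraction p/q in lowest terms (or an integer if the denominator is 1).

Symmetric walk (p = 1/2): the harmonic-function argument gives P(hit 3 before 0 | start at 1) = a/N.
P = 1/3 = 1/3

Answer: 1/3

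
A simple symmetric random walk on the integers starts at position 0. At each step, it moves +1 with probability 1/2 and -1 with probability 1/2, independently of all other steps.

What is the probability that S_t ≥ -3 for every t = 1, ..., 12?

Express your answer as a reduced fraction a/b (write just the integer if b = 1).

Let f(t,s) = #length-t paths at position s with S_1..S_t all ≥ -3.
f(t,s) = f(t-1,s-1) + f(t-1,s+1) for s ≥ -3; f(t,s) = 0 for s < -3.
t=0: f(0,0)=1
t=1: f(1,-1)=1 f(1,1)=1
t=2: f(2,-2)=1 f(2,0)=2 f(2,2)=1
t=3: f(3,-3)=1 f(3,-1)=3 f(3,1)=3 f(3,3)=1
t=4: f(4,-2)=4 f(4,0)=6 f(4,2)=4 f(4,4)=1
t=5: f(5,-3)=4 f(5,-1)=10 f(5,1)=10 f(5,3)=5 f(5,5)=1
t=6: f(6,-2)=14 f(6,0)=20 f(6,2)=15 f(6,4)=6 f(6,6)=1
t=7: f(7,-3)=14 f(7,-1)=34 f(7,1)=35 f(7,3)=21 f(7,5)=7 f(7,7)=1
t=8: f(8,-2)=48 f(8,0)=69 f(8,2)=56 f(8,4)=28 f(8,6)=8 f(8,8)=1
t=9: f(9,-3)=48 f(9,-1)=117 f(9,1)=125 f(9,3)=84 f(9,5)=36 f(9,7)=9 f(9,9)=1
t=10: f(10,-2)=165 f(10,0)=242 f(10,2)=209 f(10,4)=120 f(10,6)=45 f(10,8)=10 f(10,10)=1
t=11: f(11,-3)=165 f(11,-1)=407 f(11,1)=451 f(11,3)=329 f(11,5)=165 f(11,7)=55 f(11,9)=11 f(11,11)=1
t=12: f(12,-2)=572 f(12,0)=858 f(12,2)=780 f(12,4)=494 f(12,6)=220 f(12,8)=66 f(12,10)=12 f(12,12)=1
Σ_s f(12,s) = 3003
P = 3003/4096 = 3003/4096

Answer: 3003/4096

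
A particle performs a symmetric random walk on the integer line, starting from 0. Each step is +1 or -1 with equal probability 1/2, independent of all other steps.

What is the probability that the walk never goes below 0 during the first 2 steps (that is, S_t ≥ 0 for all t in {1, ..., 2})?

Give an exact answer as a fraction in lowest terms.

Let f(t,s) = #length-t paths at position s with S_1..S_t all ≥ 0.
f(t,s) = f(t-1,s-1) + f(t-1,s+1) for s ≥ 0; f(t,s) = 0 for s < 0.
t=0: f(0,0)=1
t=1: f(1,1)=1
t=2: f(2,0)=1 f(2,2)=1
Σ_s f(2,s) = 2
P = 2/4 = 1/2

Answer: 1/2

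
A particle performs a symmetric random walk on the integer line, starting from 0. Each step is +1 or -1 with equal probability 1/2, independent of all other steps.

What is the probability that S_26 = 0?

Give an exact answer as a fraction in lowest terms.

To return to 0 after 26 steps: need exactly 13 steps of +1 and 13 of -1.
Favorable paths: C(26,13) = 10400600
Total paths: 2^26 = 67108864
P = 10400600/67108864 = 1300075/8388608

Answer: 1300075/8388608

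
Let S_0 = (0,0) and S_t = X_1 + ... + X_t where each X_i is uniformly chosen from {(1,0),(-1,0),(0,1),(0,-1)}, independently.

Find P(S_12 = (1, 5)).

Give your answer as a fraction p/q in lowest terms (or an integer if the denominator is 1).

Answer: 27225/4194304

Derivation:
Let h be the number of horizontal steps (so 12-h are vertical). To end at (1,5) need (h+1)/2 right-steps and ((12-h)+5)/2 up-steps.
Sum over h with 1 ≤ h ≤ 7, h ≡ 1 (mod 2), 12-h ≡ 1 (mod 2):
h=1: C(12,1)·C(1,1)·C(11,8) = 12·1·165 = 1980
h=3: C(12,3)·C(3,2)·C(9,7) = 220·3·36 = 23760
h=5: C(12,5)·C(5,3)·C(7,6) = 792·10·7 = 55440
h=7: C(12,7)·C(7,4)·C(5,5) = 792·35·1 = 27720
Total favorable: 108900
Total paths: 4^12 = 16777216
P = 108900/16777216 = 27225/4194304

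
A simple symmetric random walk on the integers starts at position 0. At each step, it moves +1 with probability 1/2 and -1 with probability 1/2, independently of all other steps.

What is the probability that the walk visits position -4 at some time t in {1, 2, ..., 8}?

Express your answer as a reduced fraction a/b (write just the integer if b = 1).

Count via complement. Let g(t,s) = #length-t paths at position s with S_1..S_t all ≠ -4.
g(t,s) = g(t-1,s-1) + g(t-1,s+1) for s ≠ -4; g(t,-4) = 0.
t=0: g(0,0)=1
t=1: g(1,-1)=1 g(1,1)=1
t=2: g(2,-2)=1 g(2,0)=2 g(2,2)=1
t=3: g(3,-3)=1 g(3,-1)=3 g(3,1)=3 g(3,3)=1
t=4: g(4,-2)=4 g(4,0)=6 g(4,2)=4 g(4,4)=1
t=5: g(5,-3)=4 g(5,-1)=10 g(5,1)=10 g(5,3)=5 g(5,5)=1
t=6: g(6,-2)=14 g(6,0)=20 g(6,2)=15 g(6,4)=6 g(6,6)=1
t=7: g(7,-3)=14 g(7,-1)=34 g(7,1)=35 g(7,3)=21 g(7,5)=7 g(7,7)=1
t=8: g(8,-2)=48 g(8,0)=69 g(8,2)=56 g(8,4)=28 g(8,6)=8 g(8,8)=1
Paths never hitting -4: Σ_s g(8,s) = 210
Paths hitting -4: 2^8 - 210 = 46
P = 46/256 = 23/128

Answer: 23/128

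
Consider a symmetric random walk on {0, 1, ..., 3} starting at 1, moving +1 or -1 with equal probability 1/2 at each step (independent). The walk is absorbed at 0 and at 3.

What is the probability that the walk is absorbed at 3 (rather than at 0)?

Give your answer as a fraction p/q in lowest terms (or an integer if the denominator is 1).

Symmetric walk (p = 1/2): the harmonic-function argument gives P(hit 3 before 0 | start at 1) = a/N.
P = 1/3 = 1/3

Answer: 1/3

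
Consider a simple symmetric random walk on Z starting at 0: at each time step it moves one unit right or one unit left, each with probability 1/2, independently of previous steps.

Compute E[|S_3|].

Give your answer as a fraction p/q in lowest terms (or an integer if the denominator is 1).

Answer: 3/2

Derivation:
S_3 takes values m ≡ 1 (mod 2) with |m| ≤ 3; P(S_3=m) = C(3,(3+m)/2)/2^3.
Total paths: 2^3 = 8
Distribution: P(S=-3)=1/8, P(S=-1)=3/8, P(S=1)=3/8, P(S=3)=1/8
E[|S_3|] = Σ_m |m|·P(S_3=m) = 12/8 = 3/2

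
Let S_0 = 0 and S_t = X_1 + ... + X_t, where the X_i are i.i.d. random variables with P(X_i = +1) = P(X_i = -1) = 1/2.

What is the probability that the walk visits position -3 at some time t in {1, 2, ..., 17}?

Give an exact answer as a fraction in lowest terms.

Answer: 15751/32768

Derivation:
Count via complement. Let g(t,s) = #length-t paths at position s with S_1..S_t all ≠ -3.
g(t,s) = g(t-1,s-1) + g(t-1,s+1) for s ≠ -3; g(t,-3) = 0.
t=0: g(0,0)=1
t=1: g(1,-1)=1 g(1,1)=1
t=2: g(2,-2)=1 g(2,0)=2 g(2,2)=1
t=3: g(3,-1)=3 g(3,1)=3 g(3,3)=1
t=4: g(4,-2)=3 g(4,0)=6 g(4,2)=4 g(4,4)=1
t=5: g(5,-1)=9 g(5,1)=10 g(5,3)=5 g(5,5)=1
t=6: g(6,-2)=9 g(6,0)=19 g(6,2)=15 g(6,4)=6 g(6,6)=1
t=7: g(7,-1)=28 g(7,1)=34 g(7,3)=21 g(7,5)=7 g(7,7)=1
t=8: g(8,-2)=28 g(8,0)=62 g(8,2)=55 g(8,4)=28 g(8,6)=8 g(8,8)=1
t=9: g(9,-1)=90 g(9,1)=117 g(9,3)=83 g(9,5)=36 g(9,7)=9 g(9,9)=1
t=10: g(10,-2)=90 g(10,0)=207 g(10,2)=200 g(10,4)=119 g(10,6)=45 g(10,8)=10 g(10,10)=1
t=11: g(11,-1)=297 g(11,1)=407 g(11,3)=319 g(11,5)=164 g(11,7)=55 g(11,9)=11 g(11,11)=1
t=12: g(12,-2)=297 g(12,0)=704 g(12,2)=726 g(12,4)=483 g(12,6)=219 g(12,8)=66 g(12,10)=12 g(12,12)=1
t=13: g(13,-1)=1001 g(13,1)=1430 g(13,3)=1209 g(13,5)=702 g(13,7)=285 g(13,9)=78 g(13,11)=13 g(13,13)=1
t=14: g(14,-2)=1001 g(14,0)=2431 g(14,2)=2639 g(14,4)=1911 g(14,6)=987 g(14,8)=363 g(14,10)=91 g(14,12)=14 g(14,14)=1
t=15: g(15,-1)=3432 g(15,1)=5070 g(15,3)=4550 g(15,5)=2898 g(15,7)=1350 g(15,9)=454 g(15,11)=105 g(15,13)=15 g(15,15)=1
t=16: g(16,-2)=3432 g(16,0)=8502 g(16,2)=9620 g(16,4)=7448 g(16,6)=4248 g(16,8)=1804 g(16,10)=559 g(16,12)=120 g(16,14)=16 g(16,16)=1
t=17: g(17,-1)=11934 g(17,1)=18122 g(17,3)=17068 g(17,5)=11696 g(17,7)=6052 g(17,9)=2363 g(17,11)=679 g(17,13)=136 g(17,15)=17 g(17,17)=1
Paths never hitting -3: Σ_s g(17,s) = 68068
Paths hitting -3: 2^17 - 68068 = 63004
P = 63004/131072 = 15751/32768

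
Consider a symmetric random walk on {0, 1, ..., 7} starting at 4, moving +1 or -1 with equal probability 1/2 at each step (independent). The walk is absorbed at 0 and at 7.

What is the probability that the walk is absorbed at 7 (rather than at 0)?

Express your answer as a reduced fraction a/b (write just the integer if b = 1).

Symmetric walk (p = 1/2): the harmonic-function argument gives P(hit 7 before 0 | start at 4) = a/N.
P = 4/7 = 4/7

Answer: 4/7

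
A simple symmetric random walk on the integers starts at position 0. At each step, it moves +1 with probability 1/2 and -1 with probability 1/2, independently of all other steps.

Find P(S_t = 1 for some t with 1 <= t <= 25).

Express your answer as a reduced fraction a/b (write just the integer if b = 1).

Answer: 7088533/8388608

Derivation:
Count via complement. Let g(t,s) = #length-t paths at position s with S_1..S_t all ≠ 1.
g(t,s) = g(t-1,s-1) + g(t-1,s+1) for s ≠ 1; g(t,1) = 0.
t=0: g(0,0)=1
t=1: g(1,-1)=1
t=2: g(2,-2)=1 g(2,0)=1
t=3: g(3,-3)=1 g(3,-1)=2
t=4: g(4,-4)=1 g(4,-2)=3 g(4,0)=2
t=5: g(5,-5)=1 g(5,-3)=4 g(5,-1)=5
t=6: g(6,-6)=1 g(6,-4)=5 g(6,-2)=9 g(6,0)=5
t=7: g(7,-7)=1 g(7,-5)=6 g(7,-3)=14 g(7,-1)=14
t=8: g(8,-8)=1 g(8,-6)=7 g(8,-4)=20 g(8,-2)=28 g(8,0)=14
t=9: g(9,-9)=1 g(9,-7)=8 g(9,-5)=27 g(9,-3)=48 g(9,-1)=42
t=10: g(10,-10)=1 g(10,-8)=9 g(10,-6)=35 g(10,-4)=75 g(10,-2)=90 g(10,0)=42
t=11: g(11,-11)=1 g(11,-9)=10 g(11,-7)=44 g(11,-5)=110 g(11,-3)=165 g(11,-1)=132
t=12: g(12,-12)=1 g(12,-10)=11 g(12,-8)=54 g(12,-6)=154 g(12,-4)=275 g(12,-2)=297 g(12,0)=132
t=13: g(13,-13)=1 g(13,-11)=12 g(13,-9)=65 g(13,-7)=208 g(13,-5)=429 g(13,-3)=572 g(13,-1)=429
t=14: g(14,-14)=1 g(14,-12)=13 g(14,-10)=77 g(14,-8)=273 g(14,-6)=637 g(14,-4)=1001 g(14,-2)=1001 g(14,0)=429
t=15: g(15,-15)=1 g(15,-13)=14 g(15,-11)=90 g(15,-9)=350 g(15,-7)=910 g(15,-5)=1638 g(15,-3)=2002 g(15,-1)=1430
t=16: g(16,-16)=1 g(16,-14)=15 g(16,-12)=104 g(16,-10)=440 g(16,-8)=1260 g(16,-6)=2548 g(16,-4)=3640 g(16,-2)=3432 g(16,0)=1430
t=17: g(17,-17)=1 g(17,-15)=16 g(17,-13)=119 g(17,-11)=544 g(17,-9)=1700 g(17,-7)=3808 g(17,-5)=6188 g(17,-3)=7072 g(17,-1)=4862
t=18: g(18,-18)=1 g(18,-16)=17 g(18,-14)=135 g(18,-12)=663 g(18,-10)=2244 g(18,-8)=5508 g(18,-6)=9996 g(18,-4)=13260 g(18,-2)=11934 g(18,0)=4862
t=19: g(19,-19)=1 g(19,-17)=18 g(19,-15)=152 g(19,-13)=798 g(19,-11)=2907 g(19,-9)=7752 g(19,-7)=15504 g(19,-5)=23256 g(19,-3)=25194 g(19,-1)=16796
t=20: g(20,-20)=1 g(20,-18)=19 g(20,-16)=170 g(20,-14)=950 g(20,-12)=3705 g(20,-10)=10659 g(20,-8)=23256 g(20,-6)=38760 g(20,-4)=48450 g(20,-2)=41990 g(20,0)=16796
t=21: g(21,-21)=1 g(21,-19)=20 g(21,-17)=189 g(21,-15)=1120 g(21,-13)=4655 g(21,-11)=14364 g(21,-9)=33915 g(21,-7)=62016 g(21,-5)=87210 g(21,-3)=90440 g(21,-1)=58786
t=22: g(22,-22)=1 g(22,-20)=21 g(22,-18)=209 g(22,-16)=1309 g(22,-14)=5775 g(22,-12)=19019 g(22,-10)=48279 g(22,-8)=95931 g(22,-6)=149226 g(22,-4)=177650 g(22,-2)=149226 g(22,0)=58786
t=23: g(23,-23)=1 g(23,-21)=22 g(23,-19)=230 g(23,-17)=1518 g(23,-15)=7084 g(23,-13)=24794 g(23,-11)=67298 g(23,-9)=144210 g(23,-7)=245157 g(23,-5)=326876 g(23,-3)=326876 g(23,-1)=208012
t=24: g(24,-24)=1 g(24,-22)=23 g(24,-20)=252 g(24,-18)=1748 g(24,-16)=8602 g(24,-14)=31878 g(24,-12)=92092 g(24,-10)=211508 g(24,-8)=389367 g(24,-6)=572033 g(24,-4)=653752 g(24,-2)=534888 g(24,0)=208012
t=25: g(25,-25)=1 g(25,-23)=24 g(25,-21)=275 g(25,-19)=2000 g(25,-17)=10350 g(25,-15)=40480 g(25,-13)=123970 g(25,-11)=303600 g(25,-9)=600875 g(25,-7)=961400 g(25,-5)=1225785 g(25,-3)=1188640 g(25,-1)=742900
Paths never hitting 1: Σ_s g(25,s) = 5200300
Paths hitting 1: 2^25 - 5200300 = 28354132
P = 28354132/33554432 = 7088533/8388608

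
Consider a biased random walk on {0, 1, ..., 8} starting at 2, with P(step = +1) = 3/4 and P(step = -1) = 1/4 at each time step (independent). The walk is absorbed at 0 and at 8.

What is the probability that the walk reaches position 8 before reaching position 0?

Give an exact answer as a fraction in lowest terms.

Biased walk: p = 3/4, q = 1/4, r = q/p = 1/3
Gambler's ruin: P(hit 8 before 0 | start at 2) = (1 - r^a)/(1 - r^N)
r^2 = 1/9; r^8 = 1/6561
P = (1 - 1/9) / (1 - 1/6561) = 8/9 / 6560/6561 = 729/820

Answer: 729/820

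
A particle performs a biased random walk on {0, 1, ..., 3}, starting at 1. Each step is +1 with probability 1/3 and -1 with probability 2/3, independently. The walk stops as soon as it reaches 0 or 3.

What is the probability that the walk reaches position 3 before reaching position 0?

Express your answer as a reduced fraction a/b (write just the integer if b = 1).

Biased walk: p = 1/3, q = 2/3, r = q/p = 2
Gambler's ruin: P(hit 3 before 0 | start at 1) = (1 - r^a)/(1 - r^N)
r^1 = 2; r^3 = 8
P = (1 - 2) / (1 - 8) = -1 / -7 = 1/7

Answer: 1/7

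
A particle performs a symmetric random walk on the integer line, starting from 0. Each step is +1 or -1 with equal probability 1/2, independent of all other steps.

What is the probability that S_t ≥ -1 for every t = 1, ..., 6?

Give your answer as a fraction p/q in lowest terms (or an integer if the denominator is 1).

Answer: 35/64

Derivation:
Let f(t,s) = #length-t paths at position s with S_1..S_t all ≥ -1.
f(t,s) = f(t-1,s-1) + f(t-1,s+1) for s ≥ -1; f(t,s) = 0 for s < -1.
t=0: f(0,0)=1
t=1: f(1,-1)=1 f(1,1)=1
t=2: f(2,0)=2 f(2,2)=1
t=3: f(3,-1)=2 f(3,1)=3 f(3,3)=1
t=4: f(4,0)=5 f(4,2)=4 f(4,4)=1
t=5: f(5,-1)=5 f(5,1)=9 f(5,3)=5 f(5,5)=1
t=6: f(6,0)=14 f(6,2)=14 f(6,4)=6 f(6,6)=1
Σ_s f(6,s) = 35
P = 35/64 = 35/64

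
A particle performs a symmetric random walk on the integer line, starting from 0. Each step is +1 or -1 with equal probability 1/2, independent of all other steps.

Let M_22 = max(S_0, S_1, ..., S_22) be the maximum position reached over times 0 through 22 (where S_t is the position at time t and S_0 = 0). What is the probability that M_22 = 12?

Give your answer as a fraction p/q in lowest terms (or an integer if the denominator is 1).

Let M_22 = max(S_0,...,S_22). Use the reflection principle: for j ≥ 1, #{paths with M_22 ≥ j} = #{S_22 ≥ j} + #{S_22 ≥ j+1}.
By reflection, #{M_22 ≥ 12} = #{S_22 ≥ 12} + #{S_22 ≥ 13} = 35443 + 9109 = 44552.
#{M_22 ≥ 13} = #{S_22 ≥ 13} + #{S_22 ≥ 14} = 9109 + 9109 = 18218.
#{M_22 = 12} = 44552 - 18218 = 26334.
P(M_22 = 12) = 26334/4194304 = 13167/2097152

Answer: 13167/2097152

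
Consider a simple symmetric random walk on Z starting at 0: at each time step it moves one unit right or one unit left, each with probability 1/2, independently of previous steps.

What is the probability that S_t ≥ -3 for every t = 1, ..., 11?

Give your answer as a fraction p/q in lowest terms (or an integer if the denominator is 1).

Answer: 99/128

Derivation:
Let f(t,s) = #length-t paths at position s with S_1..S_t all ≥ -3.
f(t,s) = f(t-1,s-1) + f(t-1,s+1) for s ≥ -3; f(t,s) = 0 for s < -3.
t=0: f(0,0)=1
t=1: f(1,-1)=1 f(1,1)=1
t=2: f(2,-2)=1 f(2,0)=2 f(2,2)=1
t=3: f(3,-3)=1 f(3,-1)=3 f(3,1)=3 f(3,3)=1
t=4: f(4,-2)=4 f(4,0)=6 f(4,2)=4 f(4,4)=1
t=5: f(5,-3)=4 f(5,-1)=10 f(5,1)=10 f(5,3)=5 f(5,5)=1
t=6: f(6,-2)=14 f(6,0)=20 f(6,2)=15 f(6,4)=6 f(6,6)=1
t=7: f(7,-3)=14 f(7,-1)=34 f(7,1)=35 f(7,3)=21 f(7,5)=7 f(7,7)=1
t=8: f(8,-2)=48 f(8,0)=69 f(8,2)=56 f(8,4)=28 f(8,6)=8 f(8,8)=1
t=9: f(9,-3)=48 f(9,-1)=117 f(9,1)=125 f(9,3)=84 f(9,5)=36 f(9,7)=9 f(9,9)=1
t=10: f(10,-2)=165 f(10,0)=242 f(10,2)=209 f(10,4)=120 f(10,6)=45 f(10,8)=10 f(10,10)=1
t=11: f(11,-3)=165 f(11,-1)=407 f(11,1)=451 f(11,3)=329 f(11,5)=165 f(11,7)=55 f(11,9)=11 f(11,11)=1
Σ_s f(11,s) = 1584
P = 1584/2048 = 99/128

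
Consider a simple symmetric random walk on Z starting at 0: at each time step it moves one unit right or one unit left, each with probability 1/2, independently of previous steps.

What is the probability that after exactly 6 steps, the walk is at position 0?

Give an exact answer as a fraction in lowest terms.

Answer: 5/16

Derivation:
To return to 0 after 6 steps: need exactly 3 steps of +1 and 3 of -1.
Favorable paths: C(6,3) = 20
Total paths: 2^6 = 64
P = 20/64 = 5/16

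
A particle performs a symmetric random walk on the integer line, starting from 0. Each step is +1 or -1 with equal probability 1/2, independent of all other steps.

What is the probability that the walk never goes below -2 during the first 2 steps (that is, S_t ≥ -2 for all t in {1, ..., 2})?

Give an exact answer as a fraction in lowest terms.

Answer: 1

Derivation:
Let f(t,s) = #length-t paths at position s with S_1..S_t all ≥ -2.
f(t,s) = f(t-1,s-1) + f(t-1,s+1) for s ≥ -2; f(t,s) = 0 for s < -2.
t=0: f(0,0)=1
t=1: f(1,-1)=1 f(1,1)=1
t=2: f(2,-2)=1 f(2,0)=2 f(2,2)=1
Σ_s f(2,s) = 4
P = 4/4 = 1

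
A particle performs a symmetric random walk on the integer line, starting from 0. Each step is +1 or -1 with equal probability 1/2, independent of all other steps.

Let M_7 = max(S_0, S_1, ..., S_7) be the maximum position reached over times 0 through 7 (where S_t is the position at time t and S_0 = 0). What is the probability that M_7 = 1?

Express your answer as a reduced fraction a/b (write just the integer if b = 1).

Answer: 35/128

Derivation:
Let M_7 = max(S_0,...,S_7). Use the reflection principle: for j ≥ 1, #{paths with M_7 ≥ j} = #{S_7 ≥ j} + #{S_7 ≥ j+1}.
By reflection, #{M_7 ≥ 1} = #{S_7 ≥ 1} + #{S_7 ≥ 2} = 64 + 29 = 93.
#{M_7 ≥ 2} = #{S_7 ≥ 2} + #{S_7 ≥ 3} = 29 + 29 = 58.
#{M_7 = 1} = 93 - 58 = 35.
P(M_7 = 1) = 35/128 = 35/128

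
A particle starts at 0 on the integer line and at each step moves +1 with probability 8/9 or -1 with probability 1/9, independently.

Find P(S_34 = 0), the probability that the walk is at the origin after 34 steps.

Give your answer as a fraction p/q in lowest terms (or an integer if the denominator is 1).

To be at 0 after 34 steps: need exactly 17 steps of +1 and 17 of -1.
Number of such sequences: C(34,17) = 2333606220
Each has probability (8/9)^17 · (1/9)^17 = 2251799813685248/278128389443693511257285776231761
P = 2333606220 · 2251799813685248/278128389443693511257285776231761 = 194622742644842068705280/10301051460877537453973547267843

Answer: 194622742644842068705280/10301051460877537453973547267843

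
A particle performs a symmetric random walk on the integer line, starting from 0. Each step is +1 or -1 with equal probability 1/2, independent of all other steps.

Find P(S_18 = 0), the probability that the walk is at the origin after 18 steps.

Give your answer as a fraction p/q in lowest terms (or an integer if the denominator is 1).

To return to 0 after 18 steps: need exactly 9 steps of +1 and 9 of -1.
Favorable paths: C(18,9) = 48620
Total paths: 2^18 = 262144
P = 48620/262144 = 12155/65536

Answer: 12155/65536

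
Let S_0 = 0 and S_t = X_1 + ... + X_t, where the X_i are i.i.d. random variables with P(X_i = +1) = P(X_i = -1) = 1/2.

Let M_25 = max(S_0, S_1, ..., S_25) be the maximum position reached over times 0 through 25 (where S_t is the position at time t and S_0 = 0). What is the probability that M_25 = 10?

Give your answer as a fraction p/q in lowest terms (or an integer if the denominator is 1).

Let M_25 = max(S_0,...,S_25). Use the reflection principle: for j ≥ 1, #{paths with M_25 ≥ j} = #{S_25 ≥ j} + #{S_25 ≥ j+1}.
By reflection, #{M_25 ≥ 10} = #{S_25 ≥ 10} + #{S_25 ≥ 11} = 726206 + 726206 = 1452412.
#{M_25 ≥ 11} = #{S_25 ≥ 11} + #{S_25 ≥ 12} = 726206 + 245506 = 971712.
#{M_25 = 10} = 1452412 - 971712 = 480700.
P(M_25 = 10) = 480700/33554432 = 120175/8388608

Answer: 120175/8388608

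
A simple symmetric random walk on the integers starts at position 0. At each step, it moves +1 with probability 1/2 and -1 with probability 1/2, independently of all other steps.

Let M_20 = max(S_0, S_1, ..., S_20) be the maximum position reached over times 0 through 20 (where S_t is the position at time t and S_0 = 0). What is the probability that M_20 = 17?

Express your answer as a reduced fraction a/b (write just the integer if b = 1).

Let M_20 = max(S_0,...,S_20). Use the reflection principle: for j ≥ 1, #{paths with M_20 ≥ j} = #{S_20 ≥ j} + #{S_20 ≥ j+1}.
By reflection, #{M_20 ≥ 17} = #{S_20 ≥ 17} + #{S_20 ≥ 18} = 21 + 21 = 42.
#{M_20 ≥ 18} = #{S_20 ≥ 18} + #{S_20 ≥ 19} = 21 + 1 = 22.
#{M_20 = 17} = 42 - 22 = 20.
P(M_20 = 17) = 20/1048576 = 5/262144

Answer: 5/262144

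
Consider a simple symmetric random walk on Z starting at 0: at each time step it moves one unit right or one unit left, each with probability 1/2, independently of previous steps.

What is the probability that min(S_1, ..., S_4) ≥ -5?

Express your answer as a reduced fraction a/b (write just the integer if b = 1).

Answer: 1

Derivation:
Let f(t,s) = #length-t paths at position s with S_1..S_t all ≥ -5.
f(t,s) = f(t-1,s-1) + f(t-1,s+1) for s ≥ -5; f(t,s) = 0 for s < -5.
t=0: f(0,0)=1
t=1: f(1,-1)=1 f(1,1)=1
t=2: f(2,-2)=1 f(2,0)=2 f(2,2)=1
t=3: f(3,-3)=1 f(3,-1)=3 f(3,1)=3 f(3,3)=1
t=4: f(4,-4)=1 f(4,-2)=4 f(4,0)=6 f(4,2)=4 f(4,4)=1
Σ_s f(4,s) = 16
P = 16/16 = 1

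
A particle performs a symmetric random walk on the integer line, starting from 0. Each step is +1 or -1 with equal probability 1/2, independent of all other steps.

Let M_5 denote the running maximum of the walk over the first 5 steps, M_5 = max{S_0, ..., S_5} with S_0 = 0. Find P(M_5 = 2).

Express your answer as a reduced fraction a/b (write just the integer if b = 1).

Answer: 5/32

Derivation:
Let M_5 = max(S_0,...,S_5). Use the reflection principle: for j ≥ 1, #{paths with M_5 ≥ j} = #{S_5 ≥ j} + #{S_5 ≥ j+1}.
By reflection, #{M_5 ≥ 2} = #{S_5 ≥ 2} + #{S_5 ≥ 3} = 6 + 6 = 12.
#{M_5 ≥ 3} = #{S_5 ≥ 3} + #{S_5 ≥ 4} = 6 + 1 = 7.
#{M_5 = 2} = 12 - 7 = 5.
P(M_5 = 2) = 5/32 = 5/32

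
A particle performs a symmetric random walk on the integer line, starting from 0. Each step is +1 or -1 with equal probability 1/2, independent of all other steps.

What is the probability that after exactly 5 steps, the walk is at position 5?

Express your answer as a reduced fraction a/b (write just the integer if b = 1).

To reach position 5 after 5 steps: need 5 steps of +1 and 0 of -1.
Favorable paths: C(5,5) = 1
Total paths: 2^5 = 32
P = 1/32 = 1/32

Answer: 1/32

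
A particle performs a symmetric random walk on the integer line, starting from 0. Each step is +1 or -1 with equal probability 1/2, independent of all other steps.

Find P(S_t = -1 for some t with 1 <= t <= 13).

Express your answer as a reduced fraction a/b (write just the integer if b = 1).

Count via complement. Let g(t,s) = #length-t paths at position s with S_1..S_t all ≠ -1.
g(t,s) = g(t-1,s-1) + g(t-1,s+1) for s ≠ -1; g(t,-1) = 0.
t=0: g(0,0)=1
t=1: g(1,1)=1
t=2: g(2,0)=1 g(2,2)=1
t=3: g(3,1)=2 g(3,3)=1
t=4: g(4,0)=2 g(4,2)=3 g(4,4)=1
t=5: g(5,1)=5 g(5,3)=4 g(5,5)=1
t=6: g(6,0)=5 g(6,2)=9 g(6,4)=5 g(6,6)=1
t=7: g(7,1)=14 g(7,3)=14 g(7,5)=6 g(7,7)=1
t=8: g(8,0)=14 g(8,2)=28 g(8,4)=20 g(8,6)=7 g(8,8)=1
t=9: g(9,1)=42 g(9,3)=48 g(9,5)=27 g(9,7)=8 g(9,9)=1
t=10: g(10,0)=42 g(10,2)=90 g(10,4)=75 g(10,6)=35 g(10,8)=9 g(10,10)=1
t=11: g(11,1)=132 g(11,3)=165 g(11,5)=110 g(11,7)=44 g(11,9)=10 g(11,11)=1
t=12: g(12,0)=132 g(12,2)=297 g(12,4)=275 g(12,6)=154 g(12,8)=54 g(12,10)=11 g(12,12)=1
t=13: g(13,1)=429 g(13,3)=572 g(13,5)=429 g(13,7)=208 g(13,9)=65 g(13,11)=12 g(13,13)=1
Paths never hitting -1: Σ_s g(13,s) = 1716
Paths hitting -1: 2^13 - 1716 = 6476
P = 6476/8192 = 1619/2048

Answer: 1619/2048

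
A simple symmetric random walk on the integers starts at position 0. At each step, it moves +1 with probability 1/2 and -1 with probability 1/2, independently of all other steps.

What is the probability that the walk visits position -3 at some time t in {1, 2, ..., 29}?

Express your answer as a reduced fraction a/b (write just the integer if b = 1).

Count via complement. Let g(t,s) = #length-t paths at position s with S_1..S_t all ≠ -3.
g(t,s) = g(t-1,s-1) + g(t-1,s+1) for s ≠ -3; g(t,-3) = 0.
t=0: g(0,0)=1
t=1: g(1,-1)=1 g(1,1)=1
t=2: g(2,-2)=1 g(2,0)=2 g(2,2)=1
t=3: g(3,-1)=3 g(3,1)=3 g(3,3)=1
t=4: g(4,-2)=3 g(4,0)=6 g(4,2)=4 g(4,4)=1
t=5: g(5,-1)=9 g(5,1)=10 g(5,3)=5 g(5,5)=1
t=6: g(6,-2)=9 g(6,0)=19 g(6,2)=15 g(6,4)=6 g(6,6)=1
t=7: g(7,-1)=28 g(7,1)=34 g(7,3)=21 g(7,5)=7 g(7,7)=1
t=8: g(8,-2)=28 g(8,0)=62 g(8,2)=55 g(8,4)=28 g(8,6)=8 g(8,8)=1
t=9: g(9,-1)=90 g(9,1)=117 g(9,3)=83 g(9,5)=36 g(9,7)=9 g(9,9)=1
t=10: g(10,-2)=90 g(10,0)=207 g(10,2)=200 g(10,4)=119 g(10,6)=45 g(10,8)=10 g(10,10)=1
t=11: g(11,-1)=297 g(11,1)=407 g(11,3)=319 g(11,5)=164 g(11,7)=55 g(11,9)=11 g(11,11)=1
t=12: g(12,-2)=297 g(12,0)=704 g(12,2)=726 g(12,4)=483 g(12,6)=219 g(12,8)=66 g(12,10)=12 g(12,12)=1
t=13: g(13,-1)=1001 g(13,1)=1430 g(13,3)=1209 g(13,5)=702 g(13,7)=285 g(13,9)=78 g(13,11)=13 g(13,13)=1
t=14: g(14,-2)=1001 g(14,0)=2431 g(14,2)=2639 g(14,4)=1911 g(14,6)=987 g(14,8)=363 g(14,10)=91 g(14,12)=14 g(14,14)=1
t=15: g(15,-1)=3432 g(15,1)=5070 g(15,3)=4550 g(15,5)=2898 g(15,7)=1350 g(15,9)=454 g(15,11)=105 g(15,13)=15 g(15,15)=1
t=16: g(16,-2)=3432 g(16,0)=8502 g(16,2)=9620 g(16,4)=7448 g(16,6)=4248 g(16,8)=1804 g(16,10)=559 g(16,12)=120 g(16,14)=16 g(16,16)=1
t=17: g(17,-1)=11934 g(17,1)=18122 g(17,3)=17068 g(17,5)=11696 g(17,7)=6052 g(17,9)=2363 g(17,11)=679 g(17,13)=136 g(17,15)=17 g(17,17)=1
t=18: g(18,-2)=11934 g(18,0)=30056 g(18,2)=35190 g(18,4)=28764 g(18,6)=17748 g(18,8)=8415 g(18,10)=3042 g(18,12)=815 g(18,14)=153 g(18,16)=18 g(18,18)=1
t=19: g(19,-1)=41990 g(19,1)=65246 g(19,3)=63954 g(19,5)=46512 g(19,7)=26163 g(19,9)=11457 g(19,11)=3857 g(19,13)=968 g(19,15)=171 g(19,17)=19 g(19,19)=1
t=20: g(20,-2)=41990 g(20,0)=107236 g(20,2)=129200 g(20,4)=110466 g(20,6)=72675 g(20,8)=37620 g(20,10)=15314 g(20,12)=4825 g(20,14)=1139 g(20,16)=190 g(20,18)=20 g(20,20)=1
t=21: g(21,-1)=149226 g(21,1)=236436 g(21,3)=239666 g(21,5)=183141 g(21,7)=110295 g(21,9)=52934 g(21,11)=20139 g(21,13)=5964 g(21,15)=1329 g(21,17)=210 g(21,19)=21 g(21,21)=1
t=22: g(22,-2)=149226 g(22,0)=385662 g(22,2)=476102 g(22,4)=422807 g(22,6)=293436 g(22,8)=163229 g(22,10)=73073 g(22,12)=26103 g(22,14)=7293 g(22,16)=1539 g(22,18)=231 g(22,20)=22 g(22,22)=1
t=23: g(23,-1)=534888 g(23,1)=861764 g(23,3)=898909 g(23,5)=716243 g(23,7)=456665 g(23,9)=236302 g(23,11)=99176 g(23,13)=33396 g(23,15)=8832 g(23,17)=1770 g(23,19)=253 g(23,21)=23 g(23,23)=1
t=24: g(24,-2)=534888 g(24,0)=1396652 g(24,2)=1760673 g(24,4)=1615152 g(24,6)=1172908 g(24,8)=692967 g(24,10)=335478 g(24,12)=132572 g(24,14)=42228 g(24,16)=10602 g(24,18)=2023 g(24,20)=276 g(24,22)=24 g(24,24)=1
t=25: g(25,-1)=1931540 g(25,1)=3157325 g(25,3)=3375825 g(25,5)=2788060 g(25,7)=1865875 g(25,9)=1028445 g(25,11)=468050 g(25,13)=174800 g(25,15)=52830 g(25,17)=12625 g(25,19)=2299 g(25,21)=300 g(25,23)=25 g(25,25)=1
t=26: g(26,-2)=1931540 g(26,0)=5088865 g(26,2)=6533150 g(26,4)=6163885 g(26,6)=4653935 g(26,8)=2894320 g(26,10)=1496495 g(26,12)=642850 g(26,14)=227630 g(26,16)=65455 g(26,18)=14924 g(26,20)=2599 g(26,22)=325 g(26,24)=26 g(26,26)=1
t=27: g(27,-1)=7020405 g(27,1)=11622015 g(27,3)=12697035 g(27,5)=10817820 g(27,7)=7548255 g(27,9)=4390815 g(27,11)=2139345 g(27,13)=870480 g(27,15)=293085 g(27,17)=80379 g(27,19)=17523 g(27,21)=2924 g(27,23)=351 g(27,25)=27 g(27,27)=1
t=28: g(28,-2)=7020405 g(28,0)=18642420 g(28,2)=24319050 g(28,4)=23514855 g(28,6)=18366075 g(28,8)=11939070 g(28,10)=6530160 g(28,12)=3009825 g(28,14)=1163565 g(28,16)=373464 g(28,18)=97902 g(28,20)=20447 g(28,22)=3275 g(28,24)=378 g(28,26)=28 g(28,28)=1
t=29: g(29,-1)=25662825 g(29,1)=42961470 g(29,3)=47833905 g(29,5)=41880930 g(29,7)=30305145 g(29,9)=18469230 g(29,11)=9539985 g(29,13)=4173390 g(29,15)=1537029 g(29,17)=471366 g(29,19)=118349 g(29,21)=23722 g(29,23)=3653 g(29,25)=406 g(29,27)=29 g(29,29)=1
Paths never hitting -3: Σ_s g(29,s) = 222981435
Paths hitting -3: 2^29 - 222981435 = 313889477
P = 313889477/536870912 = 313889477/536870912

Answer: 313889477/536870912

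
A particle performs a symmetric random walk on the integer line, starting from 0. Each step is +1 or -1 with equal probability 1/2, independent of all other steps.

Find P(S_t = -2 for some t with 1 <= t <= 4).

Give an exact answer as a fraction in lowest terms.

Answer: 3/8

Derivation:
Count via complement. Let g(t,s) = #length-t paths at position s with S_1..S_t all ≠ -2.
g(t,s) = g(t-1,s-1) + g(t-1,s+1) for s ≠ -2; g(t,-2) = 0.
t=0: g(0,0)=1
t=1: g(1,-1)=1 g(1,1)=1
t=2: g(2,0)=2 g(2,2)=1
t=3: g(3,-1)=2 g(3,1)=3 g(3,3)=1
t=4: g(4,0)=5 g(4,2)=4 g(4,4)=1
Paths never hitting -2: Σ_s g(4,s) = 10
Paths hitting -2: 2^4 - 10 = 6
P = 6/16 = 3/8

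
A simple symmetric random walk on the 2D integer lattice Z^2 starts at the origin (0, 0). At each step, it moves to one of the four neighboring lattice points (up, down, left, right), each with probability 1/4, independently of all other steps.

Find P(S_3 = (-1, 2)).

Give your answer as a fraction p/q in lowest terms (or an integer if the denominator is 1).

Answer: 3/64

Derivation:
Let h be the number of horizontal steps (so 3-h are vertical). To end at (-1,2) need (h-1)/2 right-steps and ((3-h)+2)/2 up-steps.
Sum over h with 1 ≤ h ≤ 1, h ≡ 1 (mod 2), 3-h ≡ 0 (mod 2):
h=1: C(3,1)·C(1,0)·C(2,2) = 3·1·1 = 3
Total favorable: 3
Total paths: 4^3 = 64
P = 3/64 = 3/64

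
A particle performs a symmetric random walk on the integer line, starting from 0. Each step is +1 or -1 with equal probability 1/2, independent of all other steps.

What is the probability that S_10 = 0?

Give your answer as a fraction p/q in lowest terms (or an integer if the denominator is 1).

To return to 0 after 10 steps: need exactly 5 steps of +1 and 5 of -1.
Favorable paths: C(10,5) = 252
Total paths: 2^10 = 1024
P = 252/1024 = 63/256

Answer: 63/256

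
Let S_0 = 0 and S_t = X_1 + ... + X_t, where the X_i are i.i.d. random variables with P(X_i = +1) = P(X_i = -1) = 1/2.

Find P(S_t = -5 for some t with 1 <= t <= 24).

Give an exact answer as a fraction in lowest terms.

Count via complement. Let g(t,s) = #length-t paths at position s with S_1..S_t all ≠ -5.
g(t,s) = g(t-1,s-1) + g(t-1,s+1) for s ≠ -5; g(t,-5) = 0.
t=0: g(0,0)=1
t=1: g(1,-1)=1 g(1,1)=1
t=2: g(2,-2)=1 g(2,0)=2 g(2,2)=1
t=3: g(3,-3)=1 g(3,-1)=3 g(3,1)=3 g(3,3)=1
t=4: g(4,-4)=1 g(4,-2)=4 g(4,0)=6 g(4,2)=4 g(4,4)=1
t=5: g(5,-3)=5 g(5,-1)=10 g(5,1)=10 g(5,3)=5 g(5,5)=1
t=6: g(6,-4)=5 g(6,-2)=15 g(6,0)=20 g(6,2)=15 g(6,4)=6 g(6,6)=1
t=7: g(7,-3)=20 g(7,-1)=35 g(7,1)=35 g(7,3)=21 g(7,5)=7 g(7,7)=1
t=8: g(8,-4)=20 g(8,-2)=55 g(8,0)=70 g(8,2)=56 g(8,4)=28 g(8,6)=8 g(8,8)=1
t=9: g(9,-3)=75 g(9,-1)=125 g(9,1)=126 g(9,3)=84 g(9,5)=36 g(9,7)=9 g(9,9)=1
t=10: g(10,-4)=75 g(10,-2)=200 g(10,0)=251 g(10,2)=210 g(10,4)=120 g(10,6)=45 g(10,8)=10 g(10,10)=1
t=11: g(11,-3)=275 g(11,-1)=451 g(11,1)=461 g(11,3)=330 g(11,5)=165 g(11,7)=55 g(11,9)=11 g(11,11)=1
t=12: g(12,-4)=275 g(12,-2)=726 g(12,0)=912 g(12,2)=791 g(12,4)=495 g(12,6)=220 g(12,8)=66 g(12,10)=12 g(12,12)=1
t=13: g(13,-3)=1001 g(13,-1)=1638 g(13,1)=1703 g(13,3)=1286 g(13,5)=715 g(13,7)=286 g(13,9)=78 g(13,11)=13 g(13,13)=1
t=14: g(14,-4)=1001 g(14,-2)=2639 g(14,0)=3341 g(14,2)=2989 g(14,4)=2001 g(14,6)=1001 g(14,8)=364 g(14,10)=91 g(14,12)=14 g(14,14)=1
t=15: g(15,-3)=3640 g(15,-1)=5980 g(15,1)=6330 g(15,3)=4990 g(15,5)=3002 g(15,7)=1365 g(15,9)=455 g(15,11)=105 g(15,13)=15 g(15,15)=1
t=16: g(16,-4)=3640 g(16,-2)=9620 g(16,0)=12310 g(16,2)=11320 g(16,4)=7992 g(16,6)=4367 g(16,8)=1820 g(16,10)=560 g(16,12)=120 g(16,14)=16 g(16,16)=1
t=17: g(17,-3)=13260 g(17,-1)=21930 g(17,1)=23630 g(17,3)=19312 g(17,5)=12359 g(17,7)=6187 g(17,9)=2380 g(17,11)=680 g(17,13)=136 g(17,15)=17 g(17,17)=1
t=18: g(18,-4)=13260 g(18,-2)=35190 g(18,0)=45560 g(18,2)=42942 g(18,4)=31671 g(18,6)=18546 g(18,8)=8567 g(18,10)=3060 g(18,12)=816 g(18,14)=153 g(18,16)=18 g(18,18)=1
t=19: g(19,-3)=48450 g(19,-1)=80750 g(19,1)=88502 g(19,3)=74613 g(19,5)=50217 g(19,7)=27113 g(19,9)=11627 g(19,11)=3876 g(19,13)=969 g(19,15)=171 g(19,17)=19 g(19,19)=1
t=20: g(20,-4)=48450 g(20,-2)=129200 g(20,0)=169252 g(20,2)=163115 g(20,4)=124830 g(20,6)=77330 g(20,8)=38740 g(20,10)=15503 g(20,12)=4845 g(20,14)=1140 g(20,16)=190 g(20,18)=20 g(20,20)=1
t=21: g(21,-3)=177650 g(21,-1)=298452 g(21,1)=332367 g(21,3)=287945 g(21,5)=202160 g(21,7)=116070 g(21,9)=54243 g(21,11)=20348 g(21,13)=5985 g(21,15)=1330 g(21,17)=210 g(21,19)=21 g(21,21)=1
t=22: g(22,-4)=177650 g(22,-2)=476102 g(22,0)=630819 g(22,2)=620312 g(22,4)=490105 g(22,6)=318230 g(22,8)=170313 g(22,10)=74591 g(22,12)=26333 g(22,14)=7315 g(22,16)=1540 g(22,18)=231 g(22,20)=22 g(22,22)=1
t=23: g(23,-3)=653752 g(23,-1)=1106921 g(23,1)=1251131 g(23,3)=1110417 g(23,5)=808335 g(23,7)=488543 g(23,9)=244904 g(23,11)=100924 g(23,13)=33648 g(23,15)=8855 g(23,17)=1771 g(23,19)=253 g(23,21)=23 g(23,23)=1
t=24: g(24,-4)=653752 g(24,-2)=1760673 g(24,0)=2358052 g(24,2)=2361548 g(24,4)=1918752 g(24,6)=1296878 g(24,8)=733447 g(24,10)=345828 g(24,12)=134572 g(24,14)=42503 g(24,16)=10626 g(24,18)=2024 g(24,20)=276 g(24,22)=24 g(24,24)=1
Paths never hitting -5: Σ_s g(24,s) = 11618956
Paths hitting -5: 2^24 - 11618956 = 5158260
P = 5158260/16777216 = 1289565/4194304

Answer: 1289565/4194304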